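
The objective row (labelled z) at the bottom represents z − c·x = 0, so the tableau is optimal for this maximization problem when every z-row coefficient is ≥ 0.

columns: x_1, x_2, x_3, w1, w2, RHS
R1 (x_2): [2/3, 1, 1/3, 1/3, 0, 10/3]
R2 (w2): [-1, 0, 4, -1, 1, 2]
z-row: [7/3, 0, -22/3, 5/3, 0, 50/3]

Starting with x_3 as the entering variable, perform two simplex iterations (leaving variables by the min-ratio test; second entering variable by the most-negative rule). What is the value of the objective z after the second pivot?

Ratio test on column x_3 — row 1: (10/3)/(1/3) = 10; row 2: 2/4 = 1/2. Minimum is 1/2 at row 2 (w2 leaves); pivot element 4.
Pivot on row 2; the z-row RHS becomes 50/3 − (-22/3)·(1/2) = 61/3.
Next entering variable (most negative z-row entry -1/6): w1.
Ratio test on column w1 — row 1: (19/6)/(5/12) = 38/5; row 2: entry -1/4 ≤ 0. Minimum is 38/5 at row 1 (x_2 leaves); pivot element 5/12.
After the second pivot the z-row RHS is 61/3 − (-1/6)·(38/5) = 108/5.

108/5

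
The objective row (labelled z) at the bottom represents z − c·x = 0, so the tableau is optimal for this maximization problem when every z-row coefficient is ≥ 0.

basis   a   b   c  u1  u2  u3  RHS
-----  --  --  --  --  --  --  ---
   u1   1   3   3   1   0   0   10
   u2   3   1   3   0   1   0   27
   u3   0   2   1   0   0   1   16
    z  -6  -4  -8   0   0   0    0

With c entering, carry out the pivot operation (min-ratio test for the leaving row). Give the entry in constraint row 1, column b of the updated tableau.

Ratio test on column c — row 1: 10/3 = 10/3; row 2: 27/3 = 9; row 3: 16/1 = 16. Minimum is 10/3 at row 1 (u1 leaves); pivot element 3.
Divide row 1 by 3; eliminate column c from the other rows.
In the new row 1, the b entry is the old entry divided by the pivot: 3/3 = 1.

1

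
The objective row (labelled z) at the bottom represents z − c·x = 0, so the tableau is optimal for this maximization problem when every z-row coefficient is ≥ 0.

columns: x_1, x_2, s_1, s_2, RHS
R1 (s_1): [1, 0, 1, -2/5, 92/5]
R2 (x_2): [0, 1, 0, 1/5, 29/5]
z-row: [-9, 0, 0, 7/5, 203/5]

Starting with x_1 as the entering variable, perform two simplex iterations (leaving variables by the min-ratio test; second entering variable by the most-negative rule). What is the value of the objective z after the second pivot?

Ratio test on column x_1 — row 1: (92/5)/1 = 92/5; row 2: entry 0 ≤ 0. Minimum is 92/5 at row 1 (s_1 leaves); pivot element 1.
Pivot on row 1; the z-row RHS becomes 203/5 − (-9)·(92/5) = 1031/5.
Next entering variable (most negative z-row entry -11/5): s_2.
Ratio test on column s_2 — row 1: entry -2/5 ≤ 0; row 2: (29/5)/(1/5) = 29. Minimum is 29 at row 2 (x_2 leaves); pivot element 1/5.
After the second pivot the z-row RHS is 1031/5 − (-11/5)·29 = 270.

270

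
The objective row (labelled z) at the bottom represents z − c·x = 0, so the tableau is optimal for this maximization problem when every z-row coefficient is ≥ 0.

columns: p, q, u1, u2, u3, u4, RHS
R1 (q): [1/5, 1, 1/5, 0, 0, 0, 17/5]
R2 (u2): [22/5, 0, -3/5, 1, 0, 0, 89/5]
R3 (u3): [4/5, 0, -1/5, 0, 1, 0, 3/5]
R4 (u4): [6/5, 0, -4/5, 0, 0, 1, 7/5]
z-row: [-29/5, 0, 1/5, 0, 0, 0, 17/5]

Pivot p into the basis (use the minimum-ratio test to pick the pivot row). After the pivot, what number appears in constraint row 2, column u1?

Ratio test on column p — row 1: (17/5)/(1/5) = 17; row 2: (89/5)/(22/5) = 89/22; row 3: (3/5)/(4/5) = 3/4; row 4: (7/5)/(6/5) = 7/6. Minimum is 3/4 at row 3 (u3 leaves); pivot element 4/5.
Divide row 3 by 4/5; eliminate column p from the other rows.
Row 2 update in column u1: -3/5 − (22/5)·(-1/4) = 1/2.

1/2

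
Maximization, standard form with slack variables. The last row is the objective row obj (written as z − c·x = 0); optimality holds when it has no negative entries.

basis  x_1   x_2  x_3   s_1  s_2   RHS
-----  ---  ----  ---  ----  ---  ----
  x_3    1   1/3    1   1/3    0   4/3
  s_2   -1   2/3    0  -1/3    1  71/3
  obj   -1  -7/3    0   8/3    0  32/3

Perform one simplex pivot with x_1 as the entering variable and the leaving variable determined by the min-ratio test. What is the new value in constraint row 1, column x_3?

1

Ratio test on column x_1 — row 1: (4/3)/1 = 4/3; row 2: entry -1 ≤ 0. Minimum is 4/3 at row 1 (x_3 leaves); pivot element 1.
Divide row 1 by 1; eliminate column x_1 from the other rows.
In the new row 1, the x_3 entry is the old entry divided by the pivot: 1/1 = 1.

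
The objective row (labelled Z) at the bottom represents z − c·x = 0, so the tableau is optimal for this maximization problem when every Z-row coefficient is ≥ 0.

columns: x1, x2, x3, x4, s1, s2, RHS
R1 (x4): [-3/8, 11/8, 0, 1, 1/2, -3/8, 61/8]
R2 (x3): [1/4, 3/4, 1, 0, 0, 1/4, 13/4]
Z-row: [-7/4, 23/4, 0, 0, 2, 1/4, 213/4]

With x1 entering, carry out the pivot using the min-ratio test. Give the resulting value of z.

76

Ratio test on column x1 — row 1: entry -3/8 ≤ 0; row 2: (13/4)/(1/4) = 13. Minimum is 13 at row 2 (x3 leaves); pivot element 1/4.
Pivot on row 2; the Z-row RHS becomes 213/4 − (-7/4)·13 = 76.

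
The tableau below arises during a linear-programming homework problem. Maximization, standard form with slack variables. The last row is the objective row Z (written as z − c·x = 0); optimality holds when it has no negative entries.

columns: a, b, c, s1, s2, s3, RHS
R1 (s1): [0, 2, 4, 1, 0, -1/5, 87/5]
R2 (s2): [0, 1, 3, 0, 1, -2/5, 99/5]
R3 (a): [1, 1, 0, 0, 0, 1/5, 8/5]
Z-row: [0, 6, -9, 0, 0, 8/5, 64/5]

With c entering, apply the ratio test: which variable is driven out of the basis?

s1

Column c entries and ratios — s1: (87/5)/4 = 87/20; s2: (99/5)/3 = 33/5; a: 0 ≤ 0, skip.
Smallest ratio is 87/20 in the row of s1, so s1 leaves.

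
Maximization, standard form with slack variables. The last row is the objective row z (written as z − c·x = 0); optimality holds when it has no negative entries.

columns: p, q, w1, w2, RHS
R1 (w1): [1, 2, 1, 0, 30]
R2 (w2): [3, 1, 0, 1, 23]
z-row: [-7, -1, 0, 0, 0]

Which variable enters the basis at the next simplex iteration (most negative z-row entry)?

p

Negative z-row entries: p: -7, q: -1.
The most negative is -7 in column p, so p enters.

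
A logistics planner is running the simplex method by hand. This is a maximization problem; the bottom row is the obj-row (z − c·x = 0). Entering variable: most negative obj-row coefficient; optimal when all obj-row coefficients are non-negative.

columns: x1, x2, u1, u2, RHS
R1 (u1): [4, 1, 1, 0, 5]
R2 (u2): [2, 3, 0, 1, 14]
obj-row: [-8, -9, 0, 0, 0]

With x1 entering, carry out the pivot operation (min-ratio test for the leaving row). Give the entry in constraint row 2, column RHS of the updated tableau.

Ratio test on column x1 — row 1: 5/4 = 5/4; row 2: 14/2 = 7. Minimum is 5/4 at row 1 (u1 leaves); pivot element 4.
Divide row 1 by 4; eliminate column x1 from the other rows.
Row 2 update in column RHS: 14 − 2·(5/4) = 23/2.

23/2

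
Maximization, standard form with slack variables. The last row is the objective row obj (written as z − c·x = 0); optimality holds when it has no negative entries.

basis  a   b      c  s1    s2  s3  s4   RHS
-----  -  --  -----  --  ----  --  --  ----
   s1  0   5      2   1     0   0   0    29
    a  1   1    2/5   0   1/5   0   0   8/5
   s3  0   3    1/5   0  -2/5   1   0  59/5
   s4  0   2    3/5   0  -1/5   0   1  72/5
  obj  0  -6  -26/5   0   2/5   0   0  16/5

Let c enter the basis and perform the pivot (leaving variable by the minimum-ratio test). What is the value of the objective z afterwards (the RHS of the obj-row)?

24

Ratio test on column c — row 1: 29/2 = 29/2; row 2: (8/5)/(2/5) = 4; row 3: (59/5)/(1/5) = 59; row 4: (72/5)/(3/5) = 24. Minimum is 4 at row 2 (a leaves); pivot element 2/5.
Pivot on row 2; the obj-row RHS becomes 16/5 − (-26/5)·4 = 24.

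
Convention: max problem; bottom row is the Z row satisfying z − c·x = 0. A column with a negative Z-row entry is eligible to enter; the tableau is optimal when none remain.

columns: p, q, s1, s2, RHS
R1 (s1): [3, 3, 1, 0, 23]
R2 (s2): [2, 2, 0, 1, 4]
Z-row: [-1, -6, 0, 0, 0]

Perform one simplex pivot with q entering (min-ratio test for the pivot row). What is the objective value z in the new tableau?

12

Ratio test on column q — row 1: 23/3 = 23/3; row 2: 4/2 = 2. Minimum is 2 at row 2 (s2 leaves); pivot element 2.
Pivot on row 2; the Z-row RHS becomes 0 − (-6)·2 = 12.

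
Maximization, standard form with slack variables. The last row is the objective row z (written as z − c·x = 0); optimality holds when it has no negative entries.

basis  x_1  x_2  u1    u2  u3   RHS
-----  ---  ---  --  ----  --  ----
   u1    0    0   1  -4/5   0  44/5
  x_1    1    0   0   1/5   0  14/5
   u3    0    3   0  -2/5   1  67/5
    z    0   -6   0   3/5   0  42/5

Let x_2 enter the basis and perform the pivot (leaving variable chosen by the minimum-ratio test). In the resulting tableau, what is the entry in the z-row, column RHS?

Ratio test on column x_2 — row 1: entry 0 ≤ 0; row 2: entry 0 ≤ 0; row 3: (67/5)/3 = 67/15. Minimum is 67/15 at row 3 (u3 leaves); pivot element 3.
Divide row 3 by 3; eliminate column x_2 from the other rows.
z-row update in column RHS: 42/5 − (-6)·(67/15) = 176/5.

176/5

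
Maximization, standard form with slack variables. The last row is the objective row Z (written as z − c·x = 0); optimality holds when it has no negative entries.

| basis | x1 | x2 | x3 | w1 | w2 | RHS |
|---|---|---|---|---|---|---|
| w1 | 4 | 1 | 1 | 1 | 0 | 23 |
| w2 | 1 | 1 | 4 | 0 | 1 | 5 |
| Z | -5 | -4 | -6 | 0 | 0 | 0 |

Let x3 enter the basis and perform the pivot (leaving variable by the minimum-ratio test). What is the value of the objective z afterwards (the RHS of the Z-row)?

15/2

Ratio test on column x3 — row 1: 23/1 = 23; row 2: 5/4 = 5/4. Minimum is 5/4 at row 2 (w2 leaves); pivot element 4.
Pivot on row 2; the Z-row RHS becomes 0 − (-6)·(5/4) = 15/2.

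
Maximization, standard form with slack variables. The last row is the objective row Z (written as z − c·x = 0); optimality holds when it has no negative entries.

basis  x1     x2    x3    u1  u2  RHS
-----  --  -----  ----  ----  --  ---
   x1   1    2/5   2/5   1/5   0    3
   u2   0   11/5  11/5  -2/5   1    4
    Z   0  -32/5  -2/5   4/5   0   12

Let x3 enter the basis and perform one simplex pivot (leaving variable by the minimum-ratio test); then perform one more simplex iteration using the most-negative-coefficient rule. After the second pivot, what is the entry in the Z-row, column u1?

-4/11

Ratio test on column x3 — row 1: 3/(2/5) = 15/2; row 2: 4/(11/5) = 20/11. Minimum is 20/11 at row 2 (u2 leaves); pivot element 11/5.
Divide row 2 by 11/5; eliminate column x3 from the other rows.
Second iteration: most negative Z-row entry is -6 in column x2, so x2 enters.
Ratio test on column x2 — row 1: entry 0 ≤ 0; row 2: (20/11)/1 = 20/11. Minimum is 20/11 at row 2 (x3 leaves); pivot element 1.
Divide row 2 by 1; eliminate column x2 from the other rows.
After both pivots, the entry at the Z-row, column u1 is -4/11.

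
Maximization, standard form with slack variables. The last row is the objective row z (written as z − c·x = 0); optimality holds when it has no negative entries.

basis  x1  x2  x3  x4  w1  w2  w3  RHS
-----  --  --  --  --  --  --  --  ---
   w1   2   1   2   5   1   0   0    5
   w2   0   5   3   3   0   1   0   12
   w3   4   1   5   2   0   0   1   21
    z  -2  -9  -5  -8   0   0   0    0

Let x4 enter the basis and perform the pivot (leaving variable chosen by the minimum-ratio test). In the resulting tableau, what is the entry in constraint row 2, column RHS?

Ratio test on column x4 — row 1: 5/5 = 1; row 2: 12/3 = 4; row 3: 21/2 = 21/2. Minimum is 1 at row 1 (w1 leaves); pivot element 5.
Divide row 1 by 5; eliminate column x4 from the other rows.
Row 2 update in column RHS: 12 − 3·1 = 9.

9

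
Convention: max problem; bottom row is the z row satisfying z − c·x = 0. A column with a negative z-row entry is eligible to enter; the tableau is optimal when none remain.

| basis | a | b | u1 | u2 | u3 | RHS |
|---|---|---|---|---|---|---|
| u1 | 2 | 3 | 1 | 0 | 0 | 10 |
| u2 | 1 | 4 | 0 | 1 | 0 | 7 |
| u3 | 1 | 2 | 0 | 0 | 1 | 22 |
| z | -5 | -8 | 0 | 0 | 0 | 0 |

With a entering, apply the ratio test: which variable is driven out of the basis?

Column a entries and ratios — u1: 10/2 = 5; u2: 7/1 = 7; u3: 22/1 = 22.
Smallest ratio is 5 in the row of u1, so u1 leaves.

u1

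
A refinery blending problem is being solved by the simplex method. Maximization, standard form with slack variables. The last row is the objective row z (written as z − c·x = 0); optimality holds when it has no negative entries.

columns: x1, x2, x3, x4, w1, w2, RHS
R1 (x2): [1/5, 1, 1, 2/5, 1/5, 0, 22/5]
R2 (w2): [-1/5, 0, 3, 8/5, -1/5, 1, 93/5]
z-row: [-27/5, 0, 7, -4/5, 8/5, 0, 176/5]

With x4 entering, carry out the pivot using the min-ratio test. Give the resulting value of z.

Ratio test on column x4 — row 1: (22/5)/(2/5) = 11; row 2: (93/5)/(8/5) = 93/8. Minimum is 11 at row 1 (x2 leaves); pivot element 2/5.
Pivot on row 1; the z-row RHS becomes 176/5 − (-4/5)·11 = 44.

44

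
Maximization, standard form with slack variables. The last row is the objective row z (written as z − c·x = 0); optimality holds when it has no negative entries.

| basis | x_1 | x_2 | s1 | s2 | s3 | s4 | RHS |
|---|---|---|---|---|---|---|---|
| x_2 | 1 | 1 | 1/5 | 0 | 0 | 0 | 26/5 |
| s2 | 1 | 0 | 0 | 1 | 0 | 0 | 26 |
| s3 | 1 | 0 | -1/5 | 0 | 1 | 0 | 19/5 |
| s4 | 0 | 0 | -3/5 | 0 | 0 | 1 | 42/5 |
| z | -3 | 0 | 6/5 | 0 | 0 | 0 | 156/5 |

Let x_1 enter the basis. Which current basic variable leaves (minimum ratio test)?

s3

Column x_1 entries and ratios — x_2: (26/5)/1 = 26/5; s2: 26/1 = 26; s3: (19/5)/1 = 19/5; s4: 0 ≤ 0, skip.
Smallest ratio is 19/5 in the row of s3, so s3 leaves.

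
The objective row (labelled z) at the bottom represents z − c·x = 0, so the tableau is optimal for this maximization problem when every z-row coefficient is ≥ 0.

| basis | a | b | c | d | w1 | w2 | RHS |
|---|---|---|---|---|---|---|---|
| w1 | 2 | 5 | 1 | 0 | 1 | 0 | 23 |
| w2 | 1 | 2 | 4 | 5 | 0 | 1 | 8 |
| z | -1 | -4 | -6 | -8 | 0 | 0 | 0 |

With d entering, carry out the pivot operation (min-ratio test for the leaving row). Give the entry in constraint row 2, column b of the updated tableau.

2/5

Ratio test on column d — row 1: entry 0 ≤ 0; row 2: 8/5 = 8/5. Minimum is 8/5 at row 2 (w2 leaves); pivot element 5.
Divide row 2 by 5; eliminate column d from the other rows.
In the new row 2, the b entry is the old entry divided by the pivot: 2/5 = 2/5.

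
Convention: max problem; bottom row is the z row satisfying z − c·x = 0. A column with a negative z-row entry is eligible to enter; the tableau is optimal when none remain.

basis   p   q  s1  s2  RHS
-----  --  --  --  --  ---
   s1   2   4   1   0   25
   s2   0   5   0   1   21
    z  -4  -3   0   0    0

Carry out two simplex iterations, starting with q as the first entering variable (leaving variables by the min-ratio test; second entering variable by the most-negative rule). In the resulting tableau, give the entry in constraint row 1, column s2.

-2/5

Ratio test on column q — row 1: 25/4 = 25/4; row 2: 21/5 = 21/5. Minimum is 21/5 at row 2 (s2 leaves); pivot element 5.
Divide row 2 by 5; eliminate column q from the other rows.
Second iteration: most negative z-row entry is -4 in column p, so p enters.
Ratio test on column p — row 1: (41/5)/2 = 41/10; row 2: entry 0 ≤ 0. Minimum is 41/10 at row 1 (s1 leaves); pivot element 2.
Divide row 1 by 2; eliminate column p from the other rows.
After both pivots, the entry at constraint row 1, column s2 is -2/5.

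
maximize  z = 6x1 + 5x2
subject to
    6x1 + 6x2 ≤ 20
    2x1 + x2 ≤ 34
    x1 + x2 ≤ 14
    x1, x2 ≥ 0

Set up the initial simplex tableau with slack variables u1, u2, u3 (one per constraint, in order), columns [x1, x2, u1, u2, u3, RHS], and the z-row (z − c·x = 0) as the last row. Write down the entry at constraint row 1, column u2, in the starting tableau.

Slack u2 belongs to constraint 2; its column is the unit vector e_2, so the entry in row 1 is 0.

0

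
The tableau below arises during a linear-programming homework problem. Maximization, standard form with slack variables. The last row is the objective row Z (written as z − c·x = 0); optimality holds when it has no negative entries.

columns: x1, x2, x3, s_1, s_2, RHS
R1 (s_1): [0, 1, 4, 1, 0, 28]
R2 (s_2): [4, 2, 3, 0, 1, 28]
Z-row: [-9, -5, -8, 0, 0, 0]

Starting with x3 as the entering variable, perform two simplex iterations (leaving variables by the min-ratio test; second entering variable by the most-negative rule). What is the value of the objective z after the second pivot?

Ratio test on column x3 — row 1: 28/4 = 7; row 2: 28/3 = 28/3. Minimum is 7 at row 1 (s_1 leaves); pivot element 4.
Pivot on row 1; the Z-row RHS becomes 0 − (-8)·7 = 56.
Next entering variable (most negative Z-row entry -9): x1.
Ratio test on column x1 — row 1: entry 0 ≤ 0; row 2: 7/4 = 7/4. Minimum is 7/4 at row 2 (s_2 leaves); pivot element 4.
After the second pivot the Z-row RHS is 56 − (-9)·(7/4) = 287/4.

287/4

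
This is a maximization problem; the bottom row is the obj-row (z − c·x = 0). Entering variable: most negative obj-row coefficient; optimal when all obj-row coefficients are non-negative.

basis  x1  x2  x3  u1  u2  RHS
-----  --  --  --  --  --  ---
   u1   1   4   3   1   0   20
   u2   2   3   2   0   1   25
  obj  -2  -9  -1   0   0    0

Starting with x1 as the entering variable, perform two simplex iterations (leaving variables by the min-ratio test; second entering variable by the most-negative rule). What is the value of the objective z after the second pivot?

Ratio test on column x1 — row 1: 20/1 = 20; row 2: 25/2 = 25/2. Minimum is 25/2 at row 2 (u2 leaves); pivot element 2.
Pivot on row 2; the obj-row RHS becomes 0 − (-2)·(25/2) = 25.
Next entering variable (most negative obj-row entry -6): x2.
Ratio test on column x2 — row 1: (15/2)/(5/2) = 3; row 2: (25/2)/(3/2) = 25/3. Minimum is 3 at row 1 (u1 leaves); pivot element 5/2.
After the second pivot the obj-row RHS is 25 − (-6)·3 = 43.

43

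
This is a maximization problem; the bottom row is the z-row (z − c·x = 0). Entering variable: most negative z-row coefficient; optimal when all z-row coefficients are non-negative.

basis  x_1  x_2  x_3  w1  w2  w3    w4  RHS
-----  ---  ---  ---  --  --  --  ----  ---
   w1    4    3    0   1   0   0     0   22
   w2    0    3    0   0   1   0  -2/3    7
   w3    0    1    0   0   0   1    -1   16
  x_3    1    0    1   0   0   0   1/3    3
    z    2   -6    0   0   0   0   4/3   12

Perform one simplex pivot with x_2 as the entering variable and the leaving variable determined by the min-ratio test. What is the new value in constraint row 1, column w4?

Ratio test on column x_2 — row 1: 22/3 = 22/3; row 2: 7/3 = 7/3; row 3: 16/1 = 16; row 4: entry 0 ≤ 0. Minimum is 7/3 at row 2 (w2 leaves); pivot element 3.
Divide row 2 by 3; eliminate column x_2 from the other rows.
Row 1 update in column w4: 0 − 3·(-2/9) = 2/3.

2/3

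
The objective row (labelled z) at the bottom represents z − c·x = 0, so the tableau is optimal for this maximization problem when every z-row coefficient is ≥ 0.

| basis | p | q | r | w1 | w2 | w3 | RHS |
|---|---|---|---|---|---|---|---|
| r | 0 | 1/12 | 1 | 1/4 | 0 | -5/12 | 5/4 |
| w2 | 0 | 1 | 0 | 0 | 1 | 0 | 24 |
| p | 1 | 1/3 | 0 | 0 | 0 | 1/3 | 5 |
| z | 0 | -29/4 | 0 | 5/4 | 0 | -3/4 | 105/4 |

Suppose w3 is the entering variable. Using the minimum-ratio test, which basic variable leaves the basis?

Column w3 entries and ratios — r: -5/12 ≤ 0, skip; w2: 0 ≤ 0, skip; p: 5/(1/3) = 15.
Smallest ratio is 15 in the row of p, so p leaves.

p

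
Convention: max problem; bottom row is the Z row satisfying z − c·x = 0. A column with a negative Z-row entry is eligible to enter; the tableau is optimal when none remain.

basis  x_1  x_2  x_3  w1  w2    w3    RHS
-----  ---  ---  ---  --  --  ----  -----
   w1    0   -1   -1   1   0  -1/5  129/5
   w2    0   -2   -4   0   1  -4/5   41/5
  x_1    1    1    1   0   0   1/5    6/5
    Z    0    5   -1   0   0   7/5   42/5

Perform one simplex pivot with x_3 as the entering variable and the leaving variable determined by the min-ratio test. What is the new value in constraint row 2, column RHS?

Ratio test on column x_3 — row 1: entry -1 ≤ 0; row 2: entry -4 ≤ 0; row 3: (6/5)/1 = 6/5. Minimum is 6/5 at row 3 (x_1 leaves); pivot element 1.
Divide row 3 by 1; eliminate column x_3 from the other rows.
Row 2 update in column RHS: 41/5 − (-4)·(6/5) = 13.

13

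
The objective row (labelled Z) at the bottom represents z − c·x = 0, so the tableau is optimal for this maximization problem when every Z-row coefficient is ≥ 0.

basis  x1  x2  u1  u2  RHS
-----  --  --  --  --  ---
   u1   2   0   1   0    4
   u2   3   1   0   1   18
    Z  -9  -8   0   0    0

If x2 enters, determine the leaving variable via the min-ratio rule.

u2

Column x2 entries and ratios — u1: 0 ≤ 0, skip; u2: 18/1 = 18.
Smallest ratio is 18 in the row of u2, so u2 leaves.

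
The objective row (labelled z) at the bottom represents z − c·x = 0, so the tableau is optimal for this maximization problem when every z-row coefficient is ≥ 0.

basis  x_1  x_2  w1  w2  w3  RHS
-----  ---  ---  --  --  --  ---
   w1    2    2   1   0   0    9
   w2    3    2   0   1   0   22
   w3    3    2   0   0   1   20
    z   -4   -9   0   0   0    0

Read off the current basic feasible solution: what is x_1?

x_1 is not in the basis, so in the current basic feasible solution x_1 = 0.

0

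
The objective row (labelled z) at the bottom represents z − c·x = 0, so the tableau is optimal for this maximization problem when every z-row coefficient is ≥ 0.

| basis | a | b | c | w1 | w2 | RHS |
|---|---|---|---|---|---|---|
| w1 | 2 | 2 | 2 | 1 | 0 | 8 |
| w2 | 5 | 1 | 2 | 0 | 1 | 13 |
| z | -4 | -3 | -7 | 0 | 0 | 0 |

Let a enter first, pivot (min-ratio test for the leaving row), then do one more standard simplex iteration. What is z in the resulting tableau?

23

Ratio test on column a — row 1: 8/2 = 4; row 2: 13/5 = 13/5. Minimum is 13/5 at row 2 (w2 leaves); pivot element 5.
Pivot on row 2; the z-row RHS becomes 0 − (-4)·(13/5) = 52/5.
Next entering variable (most negative z-row entry -27/5): c.
Ratio test on column c — row 1: (14/5)/(6/5) = 7/3; row 2: (13/5)/(2/5) = 13/2. Minimum is 7/3 at row 1 (w1 leaves); pivot element 6/5.
After the second pivot the z-row RHS is 52/5 − (-27/5)·(7/3) = 23.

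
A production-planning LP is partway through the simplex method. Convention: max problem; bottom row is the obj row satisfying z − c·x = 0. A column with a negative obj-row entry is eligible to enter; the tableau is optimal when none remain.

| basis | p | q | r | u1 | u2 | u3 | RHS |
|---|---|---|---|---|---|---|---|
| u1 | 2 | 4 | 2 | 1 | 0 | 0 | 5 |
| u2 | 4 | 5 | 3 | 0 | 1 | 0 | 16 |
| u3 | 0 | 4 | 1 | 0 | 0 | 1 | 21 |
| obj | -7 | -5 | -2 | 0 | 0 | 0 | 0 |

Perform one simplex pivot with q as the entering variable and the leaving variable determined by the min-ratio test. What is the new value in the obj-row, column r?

Ratio test on column q — row 1: 5/4 = 5/4; row 2: 16/5 = 16/5; row 3: 21/4 = 21/4. Minimum is 5/4 at row 1 (u1 leaves); pivot element 4.
Divide row 1 by 4; eliminate column q from the other rows.
obj-row update in column r: -2 − (-5)·(1/2) = 1/2.

1/2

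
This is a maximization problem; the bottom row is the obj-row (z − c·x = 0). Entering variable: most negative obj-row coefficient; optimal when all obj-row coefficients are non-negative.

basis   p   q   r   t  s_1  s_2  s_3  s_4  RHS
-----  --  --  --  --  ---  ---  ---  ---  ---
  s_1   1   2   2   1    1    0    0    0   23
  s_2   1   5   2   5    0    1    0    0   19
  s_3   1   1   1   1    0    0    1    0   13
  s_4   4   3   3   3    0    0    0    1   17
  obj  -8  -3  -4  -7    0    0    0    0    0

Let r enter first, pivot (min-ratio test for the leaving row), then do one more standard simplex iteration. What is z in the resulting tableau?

91/3

Ratio test on column r — row 1: 23/2 = 23/2; row 2: 19/2 = 19/2; row 3: 13/1 = 13; row 4: 17/3 = 17/3. Minimum is 17/3 at row 4 (s_4 leaves); pivot element 3.
Pivot on row 4; the obj-row RHS becomes 0 − (-4)·(17/3) = 68/3.
Next entering variable (most negative obj-row entry -3): t.
Ratio test on column t — row 1: entry -1 ≤ 0; row 2: (23/3)/3 = 23/9; row 3: entry 0 ≤ 0; row 4: (17/3)/1 = 17/3. Minimum is 23/9 at row 2 (s_2 leaves); pivot element 3.
After the second pivot the obj-row RHS is 68/3 − (-3)·(23/9) = 91/3.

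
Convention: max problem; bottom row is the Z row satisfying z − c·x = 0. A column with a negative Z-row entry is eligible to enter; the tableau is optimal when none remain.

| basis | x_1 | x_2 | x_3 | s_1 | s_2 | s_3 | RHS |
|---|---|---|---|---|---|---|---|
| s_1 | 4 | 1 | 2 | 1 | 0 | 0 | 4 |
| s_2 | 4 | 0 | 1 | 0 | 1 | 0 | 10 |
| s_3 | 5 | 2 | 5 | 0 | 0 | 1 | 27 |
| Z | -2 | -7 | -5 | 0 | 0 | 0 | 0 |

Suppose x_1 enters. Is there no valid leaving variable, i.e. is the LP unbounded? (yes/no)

no

Column x_1 has positive entries in row(s) 1, 2, 3, so the ratio test bounds it — not unbounded.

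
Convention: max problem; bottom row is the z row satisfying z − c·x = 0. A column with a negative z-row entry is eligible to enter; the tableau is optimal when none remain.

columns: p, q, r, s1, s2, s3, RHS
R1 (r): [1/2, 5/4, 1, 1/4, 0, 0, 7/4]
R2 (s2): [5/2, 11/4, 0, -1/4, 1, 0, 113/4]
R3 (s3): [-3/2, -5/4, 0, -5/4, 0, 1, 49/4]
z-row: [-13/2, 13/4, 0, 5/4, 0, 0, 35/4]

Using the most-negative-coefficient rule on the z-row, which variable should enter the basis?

p

Negative z-row entries: p: -13/2.
The most negative is -13/2 in column p, so p enters.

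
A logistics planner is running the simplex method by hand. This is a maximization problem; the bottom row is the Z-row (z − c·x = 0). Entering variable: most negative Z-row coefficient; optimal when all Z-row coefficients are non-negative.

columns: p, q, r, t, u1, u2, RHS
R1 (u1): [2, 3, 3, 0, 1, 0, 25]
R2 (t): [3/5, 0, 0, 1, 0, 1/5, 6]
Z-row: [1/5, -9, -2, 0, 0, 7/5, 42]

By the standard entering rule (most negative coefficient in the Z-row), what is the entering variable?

q

Negative Z-row entries: q: -9, r: -2.
The most negative is -9 in column q, so q enters.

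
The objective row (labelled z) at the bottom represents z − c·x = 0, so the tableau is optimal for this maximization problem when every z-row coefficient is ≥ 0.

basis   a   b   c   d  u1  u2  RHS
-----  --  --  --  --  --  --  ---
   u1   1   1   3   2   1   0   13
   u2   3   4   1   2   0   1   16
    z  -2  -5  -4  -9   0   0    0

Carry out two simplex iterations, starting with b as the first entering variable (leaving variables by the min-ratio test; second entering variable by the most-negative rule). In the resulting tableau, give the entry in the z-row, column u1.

Ratio test on column b — row 1: 13/1 = 13; row 2: 16/4 = 4. Minimum is 4 at row 2 (u2 leaves); pivot element 4.
Divide row 2 by 4; eliminate column b from the other rows.
Second iteration: most negative z-row entry is -13/2 in column d, so d enters.
Ratio test on column d — row 1: 9/(3/2) = 6; row 2: 4/(1/2) = 8. Minimum is 6 at row 1 (u1 leaves); pivot element 3/2.
Divide row 1 by 3/2; eliminate column d from the other rows.
After both pivots, the entry at the z-row, column u1 is 13/3.

13/3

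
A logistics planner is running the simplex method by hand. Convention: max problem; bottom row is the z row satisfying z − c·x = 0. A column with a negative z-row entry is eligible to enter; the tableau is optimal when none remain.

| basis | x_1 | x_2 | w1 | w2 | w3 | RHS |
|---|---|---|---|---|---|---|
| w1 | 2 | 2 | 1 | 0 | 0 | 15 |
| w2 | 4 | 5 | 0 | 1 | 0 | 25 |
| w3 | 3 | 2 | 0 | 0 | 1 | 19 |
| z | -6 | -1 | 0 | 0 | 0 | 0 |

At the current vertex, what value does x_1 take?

x_1 is not in the basis, so in the current basic feasible solution x_1 = 0.

0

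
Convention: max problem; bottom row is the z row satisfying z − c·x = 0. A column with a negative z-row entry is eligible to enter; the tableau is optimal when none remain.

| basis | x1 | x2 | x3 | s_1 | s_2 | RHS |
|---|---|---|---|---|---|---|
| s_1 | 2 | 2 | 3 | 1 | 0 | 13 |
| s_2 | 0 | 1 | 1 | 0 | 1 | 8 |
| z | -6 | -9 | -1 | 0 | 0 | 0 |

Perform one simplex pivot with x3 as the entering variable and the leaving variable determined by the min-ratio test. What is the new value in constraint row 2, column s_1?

-1/3

Ratio test on column x3 — row 1: 13/3 = 13/3; row 2: 8/1 = 8. Minimum is 13/3 at row 1 (s_1 leaves); pivot element 3.
Divide row 1 by 3; eliminate column x3 from the other rows.
Row 2 update in column s_1: 0 − 1·(1/3) = -1/3.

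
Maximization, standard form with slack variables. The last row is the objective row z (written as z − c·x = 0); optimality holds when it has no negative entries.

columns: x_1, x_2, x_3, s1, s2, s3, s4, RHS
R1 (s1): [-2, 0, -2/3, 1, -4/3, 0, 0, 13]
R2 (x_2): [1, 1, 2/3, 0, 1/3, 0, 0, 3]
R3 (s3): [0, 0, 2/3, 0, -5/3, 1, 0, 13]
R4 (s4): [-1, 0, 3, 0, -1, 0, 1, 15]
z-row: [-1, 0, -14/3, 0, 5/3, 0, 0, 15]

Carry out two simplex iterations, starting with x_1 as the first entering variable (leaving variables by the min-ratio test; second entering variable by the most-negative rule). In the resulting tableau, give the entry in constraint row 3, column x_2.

Ratio test on column x_1 — row 1: entry -2 ≤ 0; row 2: 3/1 = 3; row 3: entry 0 ≤ 0; row 4: entry -1 ≤ 0. Minimum is 3 at row 2 (x_2 leaves); pivot element 1.
Divide row 2 by 1; eliminate column x_1 from the other rows.
Second iteration: most negative z-row entry is -4 in column x_3, so x_3 enters.
Ratio test on column x_3 — row 1: 19/(2/3) = 57/2; row 2: 3/(2/3) = 9/2; row 3: 13/(2/3) = 39/2; row 4: 18/(11/3) = 54/11. Minimum is 9/2 at row 2 (x_1 leaves); pivot element 2/3.
Divide row 2 by 2/3; eliminate column x_3 from the other rows.
After both pivots, the entry at constraint row 3, column x_2 is -1.

-1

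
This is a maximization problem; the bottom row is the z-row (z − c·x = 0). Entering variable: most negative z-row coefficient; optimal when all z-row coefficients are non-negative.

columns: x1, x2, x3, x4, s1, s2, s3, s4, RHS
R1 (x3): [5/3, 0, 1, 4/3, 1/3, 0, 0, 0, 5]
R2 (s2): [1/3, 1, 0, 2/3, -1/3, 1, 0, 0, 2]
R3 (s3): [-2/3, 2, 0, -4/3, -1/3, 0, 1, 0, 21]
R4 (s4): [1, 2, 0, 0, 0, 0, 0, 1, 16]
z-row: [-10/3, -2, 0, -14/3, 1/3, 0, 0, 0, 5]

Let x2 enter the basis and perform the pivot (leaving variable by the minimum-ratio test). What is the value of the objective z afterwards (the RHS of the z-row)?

9

Ratio test on column x2 — row 1: entry 0 ≤ 0; row 2: 2/1 = 2; row 3: 21/2 = 21/2; row 4: 16/2 = 8. Minimum is 2 at row 2 (s2 leaves); pivot element 1.
Pivot on row 2; the z-row RHS becomes 5 − (-2)·2 = 9.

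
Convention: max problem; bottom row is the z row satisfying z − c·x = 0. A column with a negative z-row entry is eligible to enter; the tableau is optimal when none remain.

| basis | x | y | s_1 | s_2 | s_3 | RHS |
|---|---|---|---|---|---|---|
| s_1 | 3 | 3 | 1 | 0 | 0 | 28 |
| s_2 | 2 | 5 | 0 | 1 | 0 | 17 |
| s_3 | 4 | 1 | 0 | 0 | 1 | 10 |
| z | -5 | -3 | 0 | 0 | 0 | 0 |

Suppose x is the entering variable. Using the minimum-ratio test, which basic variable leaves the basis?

s_3

Column x entries and ratios — s_1: 28/3 = 28/3; s_2: 17/2 = 17/2; s_3: 10/4 = 5/2.
Smallest ratio is 5/2 in the row of s_3, so s_3 leaves.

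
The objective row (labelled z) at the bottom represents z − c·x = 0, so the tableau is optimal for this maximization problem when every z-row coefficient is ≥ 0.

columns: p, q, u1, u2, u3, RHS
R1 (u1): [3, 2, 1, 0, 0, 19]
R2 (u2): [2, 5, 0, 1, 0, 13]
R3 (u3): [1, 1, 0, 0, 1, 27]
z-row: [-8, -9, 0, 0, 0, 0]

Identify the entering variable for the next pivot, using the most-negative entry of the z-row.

Negative z-row entries: p: -8, q: -9.
The most negative is -9 in column q, so q enters.

q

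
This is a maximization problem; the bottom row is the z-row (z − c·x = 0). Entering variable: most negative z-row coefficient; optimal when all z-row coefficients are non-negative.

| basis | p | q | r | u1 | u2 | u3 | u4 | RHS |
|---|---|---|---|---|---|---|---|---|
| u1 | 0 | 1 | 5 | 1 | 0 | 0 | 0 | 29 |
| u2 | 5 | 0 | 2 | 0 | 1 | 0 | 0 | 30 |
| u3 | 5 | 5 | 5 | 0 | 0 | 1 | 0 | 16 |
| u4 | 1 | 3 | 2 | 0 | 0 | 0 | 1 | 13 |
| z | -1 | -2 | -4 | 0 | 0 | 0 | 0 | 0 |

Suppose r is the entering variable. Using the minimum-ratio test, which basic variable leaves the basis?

Column r entries and ratios — u1: 29/5 = 29/5; u2: 30/2 = 15; u3: 16/5 = 16/5; u4: 13/2 = 13/2.
Smallest ratio is 16/5 in the row of u3, so u3 leaves.

u3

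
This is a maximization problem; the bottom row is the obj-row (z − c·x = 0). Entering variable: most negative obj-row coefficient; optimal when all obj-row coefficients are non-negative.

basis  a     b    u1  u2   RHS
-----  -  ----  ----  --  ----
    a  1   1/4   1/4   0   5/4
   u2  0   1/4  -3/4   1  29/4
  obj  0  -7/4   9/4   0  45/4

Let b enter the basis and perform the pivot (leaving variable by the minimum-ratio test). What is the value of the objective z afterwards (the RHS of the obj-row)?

Ratio test on column b — row 1: (5/4)/(1/4) = 5; row 2: (29/4)/(1/4) = 29. Minimum is 5 at row 1 (a leaves); pivot element 1/4.
Pivot on row 1; the obj-row RHS becomes 45/4 − (-7/4)·5 = 20.

20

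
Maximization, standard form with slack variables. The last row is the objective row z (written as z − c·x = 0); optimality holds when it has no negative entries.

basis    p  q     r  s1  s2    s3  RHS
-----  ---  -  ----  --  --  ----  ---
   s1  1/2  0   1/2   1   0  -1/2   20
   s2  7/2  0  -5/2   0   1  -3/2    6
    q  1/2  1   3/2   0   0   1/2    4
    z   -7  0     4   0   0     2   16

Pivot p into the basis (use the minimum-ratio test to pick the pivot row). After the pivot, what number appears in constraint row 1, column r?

Ratio test on column p — row 1: 20/(1/2) = 40; row 2: 6/(7/2) = 12/7; row 3: 4/(1/2) = 8. Minimum is 12/7 at row 2 (s2 leaves); pivot element 7/2.
Divide row 2 by 7/2; eliminate column p from the other rows.
Row 1 update in column r: 1/2 − (1/2)·(-5/7) = 6/7.

6/7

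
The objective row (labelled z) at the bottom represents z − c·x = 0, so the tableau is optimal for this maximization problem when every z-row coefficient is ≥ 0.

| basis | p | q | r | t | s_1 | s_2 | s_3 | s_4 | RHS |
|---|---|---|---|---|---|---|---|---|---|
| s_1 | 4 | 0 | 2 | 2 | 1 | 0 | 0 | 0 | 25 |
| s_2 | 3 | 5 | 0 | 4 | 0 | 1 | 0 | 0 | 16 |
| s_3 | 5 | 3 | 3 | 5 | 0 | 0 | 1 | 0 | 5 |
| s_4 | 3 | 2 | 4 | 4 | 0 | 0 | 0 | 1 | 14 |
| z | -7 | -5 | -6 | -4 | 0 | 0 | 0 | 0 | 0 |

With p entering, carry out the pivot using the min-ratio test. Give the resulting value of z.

Ratio test on column p — row 1: 25/4 = 25/4; row 2: 16/3 = 16/3; row 3: 5/5 = 1; row 4: 14/3 = 14/3. Minimum is 1 at row 3 (s_3 leaves); pivot element 5.
Pivot on row 3; the z-row RHS becomes 0 − (-7)·1 = 7.

7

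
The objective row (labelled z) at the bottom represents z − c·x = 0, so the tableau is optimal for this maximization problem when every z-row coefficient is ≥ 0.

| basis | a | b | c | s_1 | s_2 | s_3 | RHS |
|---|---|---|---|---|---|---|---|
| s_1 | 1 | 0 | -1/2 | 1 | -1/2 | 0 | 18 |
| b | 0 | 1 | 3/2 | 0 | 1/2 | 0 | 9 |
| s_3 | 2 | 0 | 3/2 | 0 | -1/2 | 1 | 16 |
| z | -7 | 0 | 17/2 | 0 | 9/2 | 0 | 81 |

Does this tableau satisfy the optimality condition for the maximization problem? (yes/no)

The z-row has a negative entry -7 in column a, so it is not optimal.

no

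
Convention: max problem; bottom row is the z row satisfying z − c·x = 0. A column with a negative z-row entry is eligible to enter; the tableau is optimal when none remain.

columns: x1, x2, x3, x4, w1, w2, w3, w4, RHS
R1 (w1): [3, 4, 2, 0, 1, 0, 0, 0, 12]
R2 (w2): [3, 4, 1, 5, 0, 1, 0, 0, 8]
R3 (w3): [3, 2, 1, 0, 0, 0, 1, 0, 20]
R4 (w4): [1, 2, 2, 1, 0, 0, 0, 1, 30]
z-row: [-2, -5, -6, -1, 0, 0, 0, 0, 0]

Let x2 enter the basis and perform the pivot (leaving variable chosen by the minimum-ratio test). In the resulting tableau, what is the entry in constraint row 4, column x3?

Ratio test on column x2 — row 1: 12/4 = 3; row 2: 8/4 = 2; row 3: 20/2 = 10; row 4: 30/2 = 15. Minimum is 2 at row 2 (w2 leaves); pivot element 4.
Divide row 2 by 4; eliminate column x2 from the other rows.
Row 4 update in column x3: 2 − 2·(1/4) = 3/2.

3/2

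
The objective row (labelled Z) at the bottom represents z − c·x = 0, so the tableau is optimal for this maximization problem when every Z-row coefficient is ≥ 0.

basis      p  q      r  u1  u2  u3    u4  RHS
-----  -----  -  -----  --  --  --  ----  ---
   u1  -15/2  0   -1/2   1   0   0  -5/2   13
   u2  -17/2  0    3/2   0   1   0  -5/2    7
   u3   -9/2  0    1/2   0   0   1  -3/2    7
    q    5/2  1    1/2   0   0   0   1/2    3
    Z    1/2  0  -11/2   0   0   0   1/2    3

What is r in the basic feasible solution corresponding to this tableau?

0

r is not in the basis, so in the current basic feasible solution r = 0.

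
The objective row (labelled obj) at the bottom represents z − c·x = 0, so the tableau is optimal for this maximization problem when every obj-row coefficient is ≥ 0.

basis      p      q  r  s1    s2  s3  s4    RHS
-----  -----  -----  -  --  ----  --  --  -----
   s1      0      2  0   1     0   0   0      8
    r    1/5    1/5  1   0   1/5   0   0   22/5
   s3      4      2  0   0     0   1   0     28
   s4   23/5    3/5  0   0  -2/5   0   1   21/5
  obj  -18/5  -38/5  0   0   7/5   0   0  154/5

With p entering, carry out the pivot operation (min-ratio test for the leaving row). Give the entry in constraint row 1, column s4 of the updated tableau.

0

Ratio test on column p — row 1: entry 0 ≤ 0; row 2: (22/5)/(1/5) = 22; row 3: 28/4 = 7; row 4: (21/5)/(23/5) = 21/23. Minimum is 21/23 at row 4 (s4 leaves); pivot element 23/5.
Divide row 4 by 23/5; eliminate column p from the other rows.
Row 1 update in column s4: 0 − 0·(5/23) = 0.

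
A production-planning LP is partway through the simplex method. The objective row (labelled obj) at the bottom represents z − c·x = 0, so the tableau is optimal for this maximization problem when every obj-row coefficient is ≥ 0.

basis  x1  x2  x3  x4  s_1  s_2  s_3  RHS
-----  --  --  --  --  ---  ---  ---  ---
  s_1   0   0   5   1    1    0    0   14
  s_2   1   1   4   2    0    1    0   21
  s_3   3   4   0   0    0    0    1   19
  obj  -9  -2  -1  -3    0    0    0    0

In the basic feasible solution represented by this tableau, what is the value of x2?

x2 is not in the basis, so in the current basic feasible solution x2 = 0.

0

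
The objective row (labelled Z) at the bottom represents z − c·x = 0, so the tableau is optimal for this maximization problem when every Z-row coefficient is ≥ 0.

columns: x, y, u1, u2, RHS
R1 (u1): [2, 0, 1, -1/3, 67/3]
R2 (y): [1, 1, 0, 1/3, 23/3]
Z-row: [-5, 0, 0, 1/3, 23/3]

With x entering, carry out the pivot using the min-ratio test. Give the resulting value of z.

46

Ratio test on column x — row 1: (67/3)/2 = 67/6; row 2: (23/3)/1 = 23/3. Minimum is 23/3 at row 2 (y leaves); pivot element 1.
Pivot on row 2; the Z-row RHS becomes 23/3 − (-5)·(23/3) = 46.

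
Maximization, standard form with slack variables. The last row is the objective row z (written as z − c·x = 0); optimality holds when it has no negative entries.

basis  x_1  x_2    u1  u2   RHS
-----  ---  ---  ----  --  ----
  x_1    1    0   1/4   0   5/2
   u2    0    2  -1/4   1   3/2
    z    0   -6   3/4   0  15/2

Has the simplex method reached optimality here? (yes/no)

The z-row has a negative entry -6 in column x_2, so it is not optimal.

no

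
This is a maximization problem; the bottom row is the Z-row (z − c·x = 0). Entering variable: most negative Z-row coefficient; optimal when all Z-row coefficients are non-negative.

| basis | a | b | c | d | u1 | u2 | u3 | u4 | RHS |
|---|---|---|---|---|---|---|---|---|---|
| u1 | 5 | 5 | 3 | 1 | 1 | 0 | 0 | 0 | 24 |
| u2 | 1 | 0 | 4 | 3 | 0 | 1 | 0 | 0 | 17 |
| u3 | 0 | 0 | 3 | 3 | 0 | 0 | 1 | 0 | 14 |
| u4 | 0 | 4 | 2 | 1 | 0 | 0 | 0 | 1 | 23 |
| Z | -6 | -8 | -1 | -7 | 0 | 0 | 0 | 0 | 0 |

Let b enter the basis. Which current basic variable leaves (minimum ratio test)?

Column b entries and ratios — u1: 24/5 = 24/5; u2: 0 ≤ 0, skip; u3: 0 ≤ 0, skip; u4: 23/4 = 23/4.
Smallest ratio is 24/5 in the row of u1, so u1 leaves.

u1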